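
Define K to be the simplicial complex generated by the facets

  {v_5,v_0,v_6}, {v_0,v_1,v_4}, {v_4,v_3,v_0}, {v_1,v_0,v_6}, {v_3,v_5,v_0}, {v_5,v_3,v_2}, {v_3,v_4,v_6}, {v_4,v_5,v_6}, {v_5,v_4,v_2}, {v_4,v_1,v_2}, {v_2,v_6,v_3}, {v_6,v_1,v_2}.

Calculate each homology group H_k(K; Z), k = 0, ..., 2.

H_0 ≅ Z,  H_1 ≅ Z/2,  H_2 = 0.

Take the total order v_0 < v_1 < v_2 < v_3 < v_4 < v_5 < v_6 on the vertex set. Then K (dimension 2) consists of the simplices:

  0-simplices (7): [v_0], [v_1], [v_2], [v_3], [v_4], [v_5], [v_6]
  1-simplices (18): (18 of them)
  2-simplices (12): (12 of them)

Hence C_0 ≅ Z^7, C_1 ≅ Z^18, C_2 ≅ Z^12.

∂_1: C_1 → C_0 is given by ∂[p,q] = [q] − [p].
As a 7×18 matrix over Z this has rank 6, with invariant factors (1,1,1,1,1,1).

The boundary map ∂_2: C_2 → C_1 acts by ∂[p,q,r] = [q,r] − [p,r] + [p,q]. For instance
  ∂[v_0,v_5,v_6] = [v_5,v_6] − [v_0,v_6] + [v_0,v_5],
  ∂[v_3,v_4,v_6] = [v_4,v_6] − [v_3,v_6] + [v_3,v_4].
As a 18×12 matrix over Z this has rank 12, with invariant factors (1,1,1,1,1,1,1,1,1,1,1,2).

Reading off H_k = ker ∂_k / im ∂_{k+1}:

  H_0: rank C_0 − rank ∂_1 = 7 − 6 = 1, and the invariant factors of ∂_1 are all 1, so H_0 ≅ Z.
  H_1: rank ker ∂_1 − rank ∂_2 = (18 − 6) − 12 = 0, and ∂_2 has invariant factor 2 > 1, so H_1 ≅ Z/2.
  H_2: rank ker ∂_2 − rank ∂_3 = (12 − 12) − 0 = 0, and there is no ∂_3, so H_2 ≅ 0.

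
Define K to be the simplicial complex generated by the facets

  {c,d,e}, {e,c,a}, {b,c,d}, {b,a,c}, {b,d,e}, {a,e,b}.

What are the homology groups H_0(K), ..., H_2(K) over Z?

H_0 ≅ Z,  H_1 = 0,  H_2 ≅ Z.

We work with the vertex ordering a < b < c < d < e. The simplices of K, each written with vertices in increasing order, are:

  0-simplices (5): a, b, c, d, e
  1-simplices (9): ab, ac, ae, bc, bd, be, cd, ce, de
  2-simplices (6): abc, abe, ace, bcd, bde, cde

giving chain groups C_0 ≅ Z^5, C_1 ≅ Z^9, C_2 ≅ Z^6.

Boundary ∂_1: C_1 → C_0 sends each edge [p,q] (with p < q) to q − p.
The resulting 5×9 matrix has rank 4, and its Smith normal form has invariant factors (1,1,1,1).

Boundary ∂_2: C_2 → C_1 sends each 2-simplex [p,q,r] to [q,r] − [p,r] + [p,q]. For instance
  ∂abe = be − ae + ab,
  ∂abc = bc − ac + ab.
As a 9×6 matrix over Z this has rank 5, with invariant factors (1,1,1,1,1).

From H_k ≅ ker(∂_k) / im(∂_{k+1}) we obtain:

  H_0: rank C_0 − rank ∂_1 = 5 − 4 = 1, and the invariant factors of ∂_1 are all 1, so H_0 ≅ Z.
  H_1: rank ker ∂_1 − rank ∂_2 = (9 − 4) − 5 = 0, and the invariant factors of ∂_2 are all 1, so H_1 ≅ 0.
  H_2: rank ker ∂_2 − rank ∂_3 = (6 − 5) − 0 = 1, and there is no ∂_3, so H_2 ≅ Z.

As a check, the Euler characteristic is 5 − 9 + 6 = 2, which agrees with 1 − 0 + 1 = 2.
(K is a triangulation of the 2-sphere S^2.)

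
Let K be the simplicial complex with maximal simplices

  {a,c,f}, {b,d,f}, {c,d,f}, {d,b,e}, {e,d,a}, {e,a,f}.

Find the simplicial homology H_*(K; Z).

Take the total order a < b < c < d < e < f on the vertex set. Then K (dimension 2) consists of the simplices:

  0-simplices (6): a, b, c, d, e, f
  1-simplices (12): ac, ad, ae, af, bd, be, bf, cd, cf, de, df, ef
  2-simplices (6): acf, ade, aef, bde, bdf, cdf

Hence C_0 ≅ Z^6, C_1 ≅ Z^12, C_2 ≅ Z^6.

∂_1: C_1 → C_0 is given by ∂[p,q] = [q] − [p]. For instance
  ∂be = e − b.
The 6×12 boundary matrix has rank 5 and Smith normal form diag(1,1,1,1,1).

Boundary ∂_2: C_2 → C_1 maps a triangle to the signed sum of its edges. For instance
  ∂bde = de − be + bd,
  ∂bdf = df − bf + bd.
This gives a 12×6 integer matrix of rank 6; reducing to Smith normal form yields diagonal entries (1,1,1,1,1,1).

From H_k ≅ ker(∂_k) / im(∂_{k+1}) we obtain:

  H_0: rank C_0 − rank ∂_1 = 6 − 5 = 1, and the invariant factors of ∂_1 are all 1, so H_0 ≅ Z.
  H_1: rank ker ∂_1 − rank ∂_2 = (12 − 5) − 6 = 1, and the invariant factors of ∂_2 are all 1, so H_1 ≅ Z.
  H_2: rank ker ∂_2 − rank ∂_3 = (6 − 6) − 0 = 0, and there is no ∂_3, so H_2 ≅ 0.

As a check, the Euler characteristic is 6 − 12 + 6 = 0, which agrees with 1 − 1 + 0 = 0.
(K is a triangulation of the cylinder S^1 x I.)

H_0 ≅ Z,  H_1 ≅ Z,  H_2 = 0.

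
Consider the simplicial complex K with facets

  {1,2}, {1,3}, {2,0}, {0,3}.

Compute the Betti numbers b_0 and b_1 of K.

Take the total order 0 < 1 < 2 < 3 on the vertex set. Then K (dimension 1) consists of the simplices:

  0-simplices (4): [0], [1], [2], [3]
  1-simplices (4): [0,2], [0,3], [1,2], [1,3]

giving chain groups C_0 ≅ Z^4, C_1 ≅ Z^4.

The boundary map ∂_1: C_1 → C_0 sends each edge [p,q] (with p < q) to q − p. For instance
  ∂[1,3] = [3] − [1].
The resulting 4×4 matrix has rank 3, and its Smith normal form has invariant factors (1,1,1).

Computing H_k = (kernel of ∂_k) / (image of ∂_{k+1}):

  H_0: rank C_0 − rank ∂_1 = 4 − 3 = 1, and the invariant factors of ∂_1 are all 1, so H_0 = Z.
  H_1: rank ker ∂_1 − rank ∂_2 = (4 − 3) − 0 = 1, and there is no ∂_2, so H_1 = Z.

Hence the Betti numbers are b_0 = 1, b_1 = 1.

b_0 = 1, b_1 = 1.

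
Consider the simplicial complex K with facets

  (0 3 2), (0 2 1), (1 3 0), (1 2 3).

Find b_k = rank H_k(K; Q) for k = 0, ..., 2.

Fix the vertex order 0 < 1 < 2 < 3 and write every simplex with vertices in increasing order. Then dim K = 2 and the simplices of K are:

  0-simplices (4): [0], [1], [2], [3]
  1-simplices (6): [0,1], [0,2], [0,3], [1,2], [1,3], [2,3]
  2-simplices (4): [0,1,2], [0,1,3], [0,2,3], [1,2,3]

Hence C_0 ≅ Z^4, C_1 ≅ Z^6, C_2 ≅ Z^4.

Boundary ∂_1: C_1 → C_0 sends each edge [p,q] (with p < q) to q − p.
As a 4×6 matrix over Z this has rank 3, with invariant factors (1,1,1).

The boundary map ∂_2: C_2 → C_1 acts by ∂[p,q,r] = [q,r] − [p,r] + [p,q]. For instance
  ∂[1,2,3] = [2,3] − [1,3] + [1,2],
  ∂[0,2,3] = [2,3] − [0,3] + [0,2].
As a 6×4 matrix over Z this has rank 3, with invariant factors (1,1,1).

Reading off H_k = ker ∂_k / im ∂_{k+1}:

  H_0: rank C_0 − rank ∂_1 = 4 − 3 = 1, and the invariant factors of ∂_1 are all 1, so H_0 = Z.
  H_1: rank ker ∂_1 − rank ∂_2 = (6 − 3) − 3 = 0, and the invariant factors of ∂_2 are all 1, so H_1 = 0.
  H_2: rank ker ∂_2 − rank ∂_3 = (4 − 3) − 0 = 1, and there is no ∂_3, so H_2 = Z.

As a check, the Euler characteristic is 4 − 6 + 4 = 2, which agrees with 1 − 0 + 1 = 2.

Hence the Betti numbers are b_0 = 1, b_1 = 0, b_2 = 1.

b_0 = 1, b_1 = 0, b_2 = 1.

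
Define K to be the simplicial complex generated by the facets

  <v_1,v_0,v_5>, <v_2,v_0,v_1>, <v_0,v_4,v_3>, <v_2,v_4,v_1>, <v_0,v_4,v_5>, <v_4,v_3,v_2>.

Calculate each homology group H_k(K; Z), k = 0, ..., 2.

H_0 = Z,  H_1 = Z,  H_2 = 0.

Order the vertices as v_0 < v_1 < v_2 < v_3 < v_4 < v_5. Listing each simplex with vertices in this order, K has dimension 2 with simplices:

  0-simplices (6): [v_0], [v_1], [v_2], [v_3], [v_4], [v_5]
  1-simplices (12): [v_0,v_1], [v_0,v_2], [v_0,v_3], [v_0,v_4], [v_0,v_5], [v_1,v_2], [v_1,v_4], [v_1,v_5], [v_2,v_3], [v_2,v_4], [v_3,v_4], [v_4,v_5]
  2-simplices (6): [v_0,v_1,v_2], [v_0,v_1,v_5], [v_0,v_3,v_4], [v_0,v_4,v_5], [v_1,v_2,v_4], [v_2,v_3,v_4]

Hence C_0 ≅ Z^6, C_1 ≅ Z^12, C_2 ≅ Z^6.

∂_1: C_1 → C_0 sends each edge [p,q] (with p < q) to q − p. For instance
  ∂[v_0,v_4] = [v_4] − [v_0].
As a 6×12 matrix over Z this has rank 5, with invariant factors (1,1,1,1,1).

∂_2: C_2 → C_1 acts by ∂[p,q,r] = [q,r] − [p,r] + [p,q]. For instance
  ∂[v_2,v_3,v_4] = [v_3,v_4] − [v_2,v_4] + [v_2,v_3],
  ∂[v_0,v_1,v_2] = [v_1,v_2] − [v_0,v_2] + [v_0,v_1].
The resulting 12×6 matrix has rank 6, and its Smith normal form has invariant factors (1,1,1,1,1,1).

From H_k ≅ ker(∂_k) / im(∂_{k+1}) we obtain:

  H_0: rank C_0 − rank ∂_1 = 6 − 5 = 1, and the invariant factors of ∂_1 are all 1, so H_0 = Z.
  H_1: rank ker ∂_1 − rank ∂_2 = (12 − 5) − 6 = 1, and the invariant factors of ∂_2 are all 1, so H_1 = Z.
  H_2: rank ker ∂_2 − rank ∂_3 = (6 − 6) − 0 = 0, and there is no ∂_3, so H_2 = 0.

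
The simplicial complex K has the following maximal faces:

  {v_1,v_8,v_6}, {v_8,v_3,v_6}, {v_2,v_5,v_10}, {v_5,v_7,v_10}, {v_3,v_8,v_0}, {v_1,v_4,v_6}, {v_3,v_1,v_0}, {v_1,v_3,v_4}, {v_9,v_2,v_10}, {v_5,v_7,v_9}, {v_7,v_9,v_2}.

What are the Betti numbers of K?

We work with the vertex ordering v_0 < v_1 < v_2 < v_3 < v_4 < v_5 < v_6 < v_7 < v_8 < v_9 < v_10. The simplices of K, each written with vertices in increasing order, are:

  0-simplices (11): [v_0], [v_1], [v_2], [v_3], [v_4], [v_5], [v_6], [v_7], [v_8], [v_9], [v_10]
  1-simplices (22): (22 of them)
  2-simplices (11): (11 of them)

Hence C_0 ≅ Z^11, C_1 ≅ Z^22, C_2 ≅ Z^11.

The boundary map ∂_1: C_1 → C_0 sends each edge [p,q] (with p < q) to q − p. For instance
  ∂[v_5,v_7] = [v_7] − [v_5].
The 11×22 boundary matrix has rank 9 and Smith normal form diag(1,1,1,1,1,1,1,1,1).

Boundary ∂_2: C_2 → C_1 maps a triangle to the signed sum of its edges. For instance
  ∂[v_5,v_7,v_9] = [v_7,v_9] − [v_5,v_9] + [v_5,v_7],
  ∂[v_5,v_7,v_10] = [v_7,v_10] − [v_5,v_10] + [v_5,v_7].
This gives a 22×11 integer matrix of rank 11; reducing to Smith normal form yields diagonal entries (1,1,1,1,1,1,1,1,1,1,1).

Reading off H_k = ker ∂_k / im ∂_{k+1}:

  H_0: rank C_0 − rank ∂_1 = 11 − 9 = 2, and the invariant factors of ∂_1 are all 1, so H_0 = Z^2.
  H_1: rank ker ∂_1 − rank ∂_2 = (22 − 9) − 11 = 2, and the invariant factors of ∂_2 are all 1, so H_1 = Z^2.
  H_2: rank ker ∂_2 − rank ∂_3 = (11 − 11) − 0 = 0, and there is no ∂_3, so H_2 = 0.

As a check, the Euler characteristic is 11 − 22 + 11 = 0, which agrees with 2 − 2 + 0 = 0.
(K is a triangulation of the disjoint union of the cylinder S^1 x I and the Möbius band.)

Hence the Betti numbers are b_0 = 2, b_1 = 2, b_2 = 0.

b_0 = 2, b_1 = 2, b_2 = 0.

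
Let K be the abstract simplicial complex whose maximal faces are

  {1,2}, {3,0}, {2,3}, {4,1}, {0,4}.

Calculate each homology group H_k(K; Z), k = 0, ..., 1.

Take the total order 0 < 1 < 2 < 3 < 4 on the vertex set. Then K (dimension 1) consists of the simplices:

  0-simplices (5): [0], [1], [2], [3], [4]
  1-simplices (5): [0,3], [0,4], [1,2], [1,4], [2,3]

Hence C_0 ≅ Z^5, C_1 ≅ Z^5.

Boundary ∂_1: C_1 → C_0 is given by ∂[p,q] = [q] − [p].
The resulting 5×5 matrix has rank 4, and its Smith normal form has invariant factors (1,1,1,1).

Now H_k = ker ∂_k / im ∂_{k+1}, so:

  H_0: rank C_0 − rank ∂_1 = 5 − 4 = 1, and the invariant factors of ∂_1 are all 1, so H_0 ≅ Z.
  H_1: rank ker ∂_1 − rank ∂_2 = (5 − 4) − 0 = 1, and there is no ∂_2, so H_1 ≅ Z.

H_0 ≅ Z,  H_1 ≅ Z.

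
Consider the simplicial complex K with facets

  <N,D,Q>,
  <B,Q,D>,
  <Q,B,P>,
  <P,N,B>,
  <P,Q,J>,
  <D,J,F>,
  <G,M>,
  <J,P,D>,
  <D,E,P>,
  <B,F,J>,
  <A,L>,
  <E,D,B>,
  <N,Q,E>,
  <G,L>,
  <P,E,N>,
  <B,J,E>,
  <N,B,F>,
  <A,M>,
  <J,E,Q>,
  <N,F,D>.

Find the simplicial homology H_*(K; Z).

Order the vertices as A < B < D < E < F < G < J < L < M < N < P < Q. Listing each simplex with vertices in this order, K has dimension 2 with simplices:

  0-simplices (12): A, B, D, E, F, G, J, L, M, N, P, Q
  1-simplices (28): AL, AM, BD, BE, BF, BJ, BN, BP, BQ, DE, DF, DJ, DN, DP, DQ, EJ, EN, EP, EQ, FJ, FN, GL, GM, JP, JQ, NP, NQ, PQ
  2-simplices (16): BDE, BDQ, BEJ, BFJ, BFN, BNP, BPQ, DEP, DFJ, DFN, DJP, DNQ, EJQ, ENP, ENQ, JPQ

giving chain groups C_0 ≅ Z^12, C_1 ≅ Z^28, C_2 ≅ Z^16.

∂_1: C_1 → C_0 maps an edge to its endpoints' difference, ∂[p,q] = q − p. For instance
  ∂BD = D − B.
The resulting 12×28 matrix has rank 10, and its Smith normal form has invariant factors (1,1,1,1,1,1,1,1,1,1).

Boundary ∂_2: C_2 → C_1 sends each 2-simplex [p,q,r] to [q,r] − [p,r] + [p,q]. For instance
  ∂DNQ = NQ − DQ + DN,
  ∂BPQ = PQ − BQ + BP.
As a 28×16 matrix over Z this has rank 15, with invariant factors (1,1,1,1,1,1,1,1,1,1,1,1,1,1,1).

Reading off H_k = ker ∂_k / im ∂_{k+1}:

  H_0: rank C_0 − rank ∂_1 = 12 − 10 = 2, and the invariant factors of ∂_1 are all 1, so H_0 ≅ Z^2.
  H_1: rank ker ∂_1 − rank ∂_2 = (28 − 10) − 15 = 3, and the invariant factors of ∂_2 are all 1, so H_1 ≅ Z^3.
  H_2: rank ker ∂_2 − rank ∂_3 = (16 − 15) − 0 = 1, and there is no ∂_3, so H_2 ≅ Z.

H_0 ≅ Z^2,  H_1 ≅ Z^3,  H_2 ≅ Z.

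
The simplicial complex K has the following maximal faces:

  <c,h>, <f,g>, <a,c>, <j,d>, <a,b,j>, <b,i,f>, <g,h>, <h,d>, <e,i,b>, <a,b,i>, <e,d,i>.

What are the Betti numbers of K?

K has 10 vertices, 17 edges, 5 triangles.
rank ∂_0 = 0, rank ∂_1 = 9 ⇒ b_0 = 10 − 0 − 9 = 1; all invariant factors of ∂_1 are 1 so no torsion. So H_0 ≅ Z.
rank ∂_1 = 9, rank ∂_2 = 5 ⇒ b_1 = 17 − 9 − 5 = 3; all invariant factors of ∂_2 are 1 so no torsion. So H_1 ≅ Z^3.
rank ∂_2 = 5, rank ∂_3 = 0 ⇒ b_2 = 5 − 5 − 0 = 0. So H_2 ≅ 0.

b_0 = 1, b_1 = 3, b_2 = 0.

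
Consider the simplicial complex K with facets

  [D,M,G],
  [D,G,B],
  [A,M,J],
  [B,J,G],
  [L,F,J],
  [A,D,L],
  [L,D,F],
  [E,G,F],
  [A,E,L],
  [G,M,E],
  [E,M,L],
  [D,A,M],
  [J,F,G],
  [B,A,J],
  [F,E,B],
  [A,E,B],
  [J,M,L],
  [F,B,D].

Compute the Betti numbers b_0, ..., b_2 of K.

b_0 = 1, b_1 = 1, b_2 = 0.

Take the total order A < B < D < E < F < G < J < L < M on the vertex set. Then K (dimension 2) consists of the simplices:

  0-simplices (9): A, B, D, E, F, G, J, L, M
  1-simplices (27): AB, AD, AE, AJ, AL, AM, BD, BE, BF, BG, BJ, DF, DG, DL, DM, EF, EG, EL, EM, FG, FJ, FL, GJ, GM, JL, JM, LM
  2-simplices (18): ABE, ABJ, ADL, ADM, AEL, AJM, BDF, BDG, BEF, BGJ, DFL, DGM, EFG, EGM, ELM, FGJ, FJL, JLM

Hence C_0 ≅ Z^9, C_1 ≅ Z^27, C_2 ≅ Z^18.

∂_1: C_1 → C_0 maps an edge to its endpoints' difference, ∂[p,q] = q − p. For instance
  ∂JL = L − J.
As a 9×27 matrix over Z this has rank 8, with invariant factors (1,1,1,1,1,1,1,1).

The boundary map ∂_2: C_2 → C_1 acts by ∂[p,q,r] = [q,r] − [p,r] + [p,q]. For instance
  ∂DGM = GM − DM + DG,
  ∂AJM = JM − AM + AJ.
The 27×18 boundary matrix has rank 18 and Smith normal form diag(1,1,1,1,1,1,1,1,1,1,1,1,1,1,1,1,1,2).

Reading off H_k = ker ∂_k / im ∂_{k+1}:

  H_0: rank C_0 − rank ∂_1 = 9 − 8 = 1, and the invariant factors of ∂_1 are all 1, so H_0 = Z.
  H_1: rank ker ∂_1 − rank ∂_2 = (27 − 8) − 18 = 1, and ∂_2 has invariant factor 2 > 1, so H_1 = Z ⊕ Z/2.
  H_2: rank ker ∂_2 − rank ∂_3 = (18 − 18) − 0 = 0, and there is no ∂_3, so H_2 = 0.

Hence the Betti numbers are b_0 = 1, b_1 = 1, b_2 = 0.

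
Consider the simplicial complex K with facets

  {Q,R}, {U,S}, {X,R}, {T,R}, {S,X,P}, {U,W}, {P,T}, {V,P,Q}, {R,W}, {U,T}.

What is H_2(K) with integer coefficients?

Fix the vertex order P < Q < R < S < T < U < V < W < X and write every simplex with vertices in increasing order. Then dim K = 2 and the simplices of K are:

  0-simplices (9): P, Q, R, S, T, U, V, W, X
  1-simplices (14): PQ, PS, PT, PV, PX, QR, QV, RT, RW, RX, SU, SX, TU, UW
  2-simplices (2): PQV, PSX

Hence C_0 ≅ Z^9, C_1 ≅ Z^14, C_2 ≅ Z^2.

∂_1: C_1 → C_0 is given by ∂[p,q] = [q] − [p]. For instance
  ∂RX = X − R.
This gives a 9×14 integer matrix of rank 8; reducing to Smith normal form yields diagonal entries (1,1,1,1,1,1,1,1).

∂_2: C_2 → C_1 sends each 2-simplex [p,q,r] to [q,r] − [p,r] + [p,q]. For instance
  ∂PSX = SX − PX + PS,
  ∂PQV = QV − PV + PQ.
The 14×2 boundary matrix has rank 2 and Smith normal form diag(1,1).

Reading off H_k = ker ∂_k / im ∂_{k+1}:

  H_2: rank ker ∂_2 − rank ∂_3 = (2 − 2) − 0 = 0, and there is no ∂_3, so H_2 = 0.

H_2 = 0.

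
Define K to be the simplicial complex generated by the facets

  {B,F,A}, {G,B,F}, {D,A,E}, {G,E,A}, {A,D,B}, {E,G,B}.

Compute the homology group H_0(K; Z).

H_0 = Z.

We work with the vertex ordering A < B < D < E < F < G. The simplices of K, each written with vertices in increasing order, are:

  0-simplices (6): A, B, D, E, F, G
  1-simplices (12): AB, AD, AE, AF, AG, BD, BE, BF, BG, DE, EG, FG
  2-simplices (6): ABD, ABF, ADE, AEG, BEG, BFG

giving chain groups C_0 ≅ Z^6, C_1 ≅ Z^12, C_2 ≅ Z^6.

∂_1: C_1 → C_0 is given by ∂[p,q] = [q] − [p].
The 6×12 boundary matrix has rank 5 and Smith normal form diag(1,1,1,1,1).

The boundary map ∂_2: C_2 → C_1 maps a triangle to the signed sum of its edges. For instance
  ∂AEG = EG − AG + AE,
  ∂BEG = EG − BG + BE.
This gives a 12×6 integer matrix of rank 6; reducing to Smith normal form yields diagonal entries (1,1,1,1,1,1).

Reading off H_k = ker ∂_k / im ∂_{k+1}:

  H_0: rank C_0 − rank ∂_1 = 6 − 5 = 1, and the invariant factors of ∂_1 are all 1, so H_0 ≅ Z.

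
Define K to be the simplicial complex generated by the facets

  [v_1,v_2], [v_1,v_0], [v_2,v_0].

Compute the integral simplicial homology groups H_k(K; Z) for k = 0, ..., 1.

H_0 = Z,  H_1 = Z.

K has 3 vertices, 3 edges.
rank ∂_0 = 0, rank ∂_1 = 2 ⇒ b_0 = 3 − 0 − 2 = 1; all invariant factors of ∂_1 are 1 so no torsion. So H_0 = Z.
rank ∂_1 = 2, rank ∂_2 = 0 ⇒ b_1 = 3 − 2 − 0 = 1. So H_1 = Z.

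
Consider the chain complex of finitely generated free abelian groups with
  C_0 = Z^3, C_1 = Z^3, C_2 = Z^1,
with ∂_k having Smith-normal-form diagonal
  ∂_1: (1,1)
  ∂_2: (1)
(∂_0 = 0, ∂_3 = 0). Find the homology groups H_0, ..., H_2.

H_0 = Z,  H_1 = 0,  H_2 = 0.

H_0: b_0 = 3 − 0 − 2 = 1; torsion from ∂_1 factors > 1: none. So H_0 = Z.
H_1: b_1 = 3 − 2 − 1 = 0; torsion from ∂_2 factors > 1: none. So H_1 = 0.
H_2: b_2 = 1 − 1 − 0 = 0; torsion from ∂_3 factors > 1: none. So H_2 = 0.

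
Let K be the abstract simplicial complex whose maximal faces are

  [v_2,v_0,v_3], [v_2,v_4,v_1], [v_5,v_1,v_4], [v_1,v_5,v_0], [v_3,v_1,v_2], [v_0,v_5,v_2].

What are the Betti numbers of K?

We work with the vertex ordering v_0 < v_1 < v_2 < v_3 < v_4 < v_5. The simplices of K, each written with vertices in increasing order, are:

  0-simplices (6): [v_0], [v_1], [v_2], [v_3], [v_4], [v_5]
  1-simplices (12): [v_0,v_1], [v_0,v_2], [v_0,v_3], [v_0,v_5], [v_1,v_2], [v_1,v_3], [v_1,v_4], [v_1,v_5], [v_2,v_3], [v_2,v_4], [v_2,v_5], [v_4,v_5]
  2-simplices (6): [v_0,v_1,v_5], [v_0,v_2,v_3], [v_0,v_2,v_5], [v_1,v_2,v_3], [v_1,v_2,v_4], [v_1,v_4,v_5]

so the chain groups are C_0 ≅ Z^6, C_1 ≅ Z^12, C_2 ≅ Z^6.

∂_1: C_1 → C_0 is given by ∂[p,q] = [q] − [p]. For instance
  ∂[v_4,v_5] = [v_5] − [v_4].
This gives a 6×12 integer matrix of rank 5; reducing to Smith normal form yields diagonal entries (1,1,1,1,1).

Boundary ∂_2: C_2 → C_1 acts by ∂[p,q,r] = [q,r] − [p,r] + [p,q]. For instance
  ∂[v_1,v_4,v_5] = [v_4,v_5] − [v_1,v_5] + [v_1,v_4],
  ∂[v_1,v_2,v_3] = [v_2,v_3] − [v_1,v_3] + [v_1,v_2].
The resulting 12×6 matrix has rank 6, and its Smith normal form has invariant factors (1,1,1,1,1,1).

From H_k ≅ ker(∂_k) / im(∂_{k+1}) we obtain:

  H_0: rank C_0 − rank ∂_1 = 6 − 5 = 1, and the invariant factors of ∂_1 are all 1, so H_0 = Z.
  H_1: rank ker ∂_1 − rank ∂_2 = (12 − 5) − 6 = 1, and the invariant factors of ∂_2 are all 1, so H_1 = Z.
  H_2: rank ker ∂_2 − rank ∂_3 = (6 − 6) − 0 = 0, and there is no ∂_3, so H_2 = 0.

As a check, the Euler characteristic is 6 − 12 + 6 = 0, which agrees with 1 − 1 + 0 = 0.

Hence the Betti numbers are b_0 = 1, b_1 = 1, b_2 = 0.

b_0 = 1, b_1 = 1, b_2 = 0.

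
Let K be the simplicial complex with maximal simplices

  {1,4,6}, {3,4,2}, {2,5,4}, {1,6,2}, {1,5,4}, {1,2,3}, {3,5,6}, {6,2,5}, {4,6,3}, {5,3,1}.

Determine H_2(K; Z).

We work with the vertex ordering 1 < 2 < 3 < 4 < 5 < 6. The simplices of K, each written with vertices in increasing order, are:

  0-simplices (6): [1], [2], [3], [4], [5], [6]
  1-simplices (15): [1,2], [1,3], [1,4], [1,5], [1,6], [2,3], [2,4], [2,5], [2,6], [3,4], [3,5], [3,6], [4,5], [4,6], [5,6]
  2-simplices (10): [1,2,3], [1,2,6], [1,3,5], [1,4,5], [1,4,6], [2,3,4], [2,4,5], [2,5,6], [3,4,6], [3,5,6]

so the chain groups are C_0 ≅ Z^6, C_1 ≅ Z^15, C_2 ≅ Z^10.

The boundary map ∂_1: C_1 → C_0 sends each edge [p,q] (with p < q) to q − p.
The 6×15 boundary matrix has rank 5 and Smith normal form diag(1,1,1,1,1).

The boundary map ∂_2: C_2 → C_1 maps a triangle to the signed sum of its edges. For instance
  ∂[1,4,6] = [4,6] − [1,6] + [1,4],
  ∂[1,4,5] = [4,5] − [1,5] + [1,4].
As a 15×10 matrix over Z this has rank 10, with invariant factors (1,1,1,1,1,1,1,1,1,2).

Computing H_k = (kernel of ∂_k) / (image of ∂_{k+1}):

  H_2: rank ker ∂_2 − rank ∂_3 = (10 − 10) − 0 = 0, and there is no ∂_3, so H_2 = 0.

H_2 = 0.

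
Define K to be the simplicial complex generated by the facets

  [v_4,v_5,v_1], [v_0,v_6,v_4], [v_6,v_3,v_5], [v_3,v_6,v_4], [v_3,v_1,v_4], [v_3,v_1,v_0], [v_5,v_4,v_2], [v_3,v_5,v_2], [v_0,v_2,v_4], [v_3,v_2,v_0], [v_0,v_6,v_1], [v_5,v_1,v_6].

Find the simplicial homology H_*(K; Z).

Order the vertices as v_0 < v_1 < v_2 < v_3 < v_4 < v_5 < v_6. Listing each simplex with vertices in this order, K has dimension 2 with simplices:

  0-simplices (7): [v_0], [v_1], [v_2], [v_3], [v_4], [v_5], [v_6]
  1-simplices (18): (18 of them)
  2-simplices (12): (12 of them)

so the chain groups are C_0 ≅ Z^7, C_1 ≅ Z^18, C_2 ≅ Z^12.

The boundary map ∂_1: C_1 → C_0 maps an edge to its endpoints' difference, ∂[p,q] = q − p.
As a 7×18 matrix over Z this has rank 6, with invariant factors (1,1,1,1,1,1).

∂_2: C_2 → C_1 maps a triangle to the signed sum of its edges. For instance
  ∂[v_2,v_4,v_5] = [v_4,v_5] − [v_2,v_5] + [v_2,v_4],
  ∂[v_0,v_4,v_6] = [v_4,v_6] − [v_0,v_6] + [v_0,v_4].
The 18×12 boundary matrix has rank 12 and Smith normal form diag(1,1,1,1,1,1,1,1,1,1,1,2).

From H_k ≅ ker(∂_k) / im(∂_{k+1}) we obtain:

  H_0: rank C_0 − rank ∂_1 = 7 − 6 = 1, and the invariant factors of ∂_1 are all 1, so H_0 ≅ Z.
  H_1: rank ker ∂_1 − rank ∂_2 = (18 − 6) − 12 = 0, and ∂_2 has invariant factor 2 > 1, so H_1 ≅ Z/2.
  H_2: rank ker ∂_2 − rank ∂_3 = (12 − 12) − 0 = 0, and there is no ∂_3, so H_2 ≅ 0.

As a check, the Euler characteristic is 7 − 18 + 12 = 1, which agrees with 1 − 0 + 0 = 1.

H_0 ≅ Z,  H_1 ≅ Z/2,  H_2 = 0.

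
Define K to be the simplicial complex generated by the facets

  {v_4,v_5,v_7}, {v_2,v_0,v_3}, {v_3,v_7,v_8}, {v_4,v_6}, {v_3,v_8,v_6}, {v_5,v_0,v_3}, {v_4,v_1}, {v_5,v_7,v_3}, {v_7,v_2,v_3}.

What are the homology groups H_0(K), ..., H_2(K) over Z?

We work with the vertex ordering v_0 < v_1 < v_2 < v_3 < v_4 < v_5 < v_6 < v_7 < v_8. The simplices of K, each written with vertices in increasing order, are:

  0-simplices (9): [v_0], [v_1], [v_2], [v_3], [v_4], [v_5], [v_6], [v_7], [v_8]
  1-simplices (16): (16 of them)
  2-simplices (7): [v_0,v_2,v_3], [v_0,v_3,v_5], [v_2,v_3,v_7], [v_3,v_5,v_7], [v_3,v_6,v_8], [v_3,v_7,v_8], [v_4,v_5,v_7]

giving chain groups C_0 ≅ Z^9, C_1 ≅ Z^16, C_2 ≅ Z^7.

The boundary map ∂_1: C_1 → C_0 maps an edge to its endpoints' difference, ∂[p,q] = q − p. For instance
  ∂[v_2,v_3] = [v_3] − [v_2].
The 9×16 boundary matrix has rank 8 and Smith normal form diag(1,1,1,1,1,1,1,1).

The boundary map ∂_2: C_2 → C_1 acts by ∂[p,q,r] = [q,r] − [p,r] + [p,q]. For instance
  ∂[v_3,v_6,v_8] = [v_6,v_8] − [v_3,v_8] + [v_3,v_6],
  ∂[v_2,v_3,v_7] = [v_3,v_7] − [v_2,v_7] + [v_2,v_3].
The resulting 16×7 matrix has rank 7, and its Smith normal form has invariant factors (1,1,1,1,1,1,1).

Reading off H_k = ker ∂_k / im ∂_{k+1}:

  H_0: rank C_0 − rank ∂_1 = 9 − 8 = 1, and the invariant factors of ∂_1 are all 1, so H_0 = Z.
  H_1: rank ker ∂_1 − rank ∂_2 = (16 − 8) − 7 = 1, and the invariant factors of ∂_2 are all 1, so H_1 = Z.
  H_2: rank ker ∂_2 − rank ∂_3 = (7 − 7) − 0 = 0, and there is no ∂_3, so H_2 = 0.

H_0 = Z,  H_1 = Z,  H_2 = 0.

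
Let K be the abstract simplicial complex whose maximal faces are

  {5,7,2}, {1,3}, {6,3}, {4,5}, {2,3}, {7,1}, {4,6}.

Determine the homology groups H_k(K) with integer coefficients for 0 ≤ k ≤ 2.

Order the vertices as 1 < 2 < 3 < 4 < 5 < 6 < 7. Listing each simplex with vertices in this order, K has dimension 2 with simplices:

  0-simplices (7): [1], [2], [3], [4], [5], [6], [7]
  1-simplices (9): [1,3], [1,7], [2,3], [2,5], [2,7], [3,6], [4,5], [4,6], [5,7]
  2-simplices (1): [2,5,7]

Hence C_0 ≅ Z^7, C_1 ≅ Z^9, C_2 ≅ Z^1.

∂_1: C_1 → C_0 is given by ∂[p,q] = [q] − [p].
The 7×9 boundary matrix has rank 6 and Smith normal form diag(1,1,1,1,1,1).

Boundary ∂_2: C_2 → C_1 maps a triangle to the signed sum of its edges. For instance
  ∂[2,5,7] = [5,7] − [2,7] + [2,5].
As a 9×1 matrix over Z this has rank 1, with invariant factors (1).

Reading off H_k = ker ∂_k / im ∂_{k+1}:

  H_0: rank C_0 − rank ∂_1 = 7 − 6 = 1, and the invariant factors of ∂_1 are all 1, so H_0 ≅ Z.
  H_1: rank ker ∂_1 − rank ∂_2 = (9 − 6) − 1 = 2, and the invariant factors of ∂_2 are all 1, so H_1 ≅ Z^2.
  H_2: rank ker ∂_2 − rank ∂_3 = (1 − 1) − 0 = 0, and there is no ∂_3, so H_2 ≅ 0.

H_0 ≅ Z,  H_1 ≅ Z^2,  H_2 = 0.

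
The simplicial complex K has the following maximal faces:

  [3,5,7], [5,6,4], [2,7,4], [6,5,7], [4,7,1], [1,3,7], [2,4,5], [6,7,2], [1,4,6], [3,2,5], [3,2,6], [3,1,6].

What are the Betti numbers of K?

b_0 = 1, b_1 = 0, b_2 = 0.

We work with the vertex ordering 1 < 2 < 3 < 4 < 5 < 6 < 7. The simplices of K, each written with vertices in increasing order, are:

  0-simplices (7): [1], [2], [3], [4], [5], [6], [7]
  1-simplices (18): [1,3], [1,4], [1,6], [1,7], [2,3], [2,4], [2,5], [2,6], [2,7], [3,5], [3,6], [3,7], [4,5], [4,6], [4,7], [5,6], [5,7], [6,7]
  2-simplices (12): [1,3,6], [1,3,7], [1,4,6], [1,4,7], [2,3,5], [2,3,6], [2,4,5], [2,4,7], [2,6,7], [3,5,7], [4,5,6], [5,6,7]

so the chain groups are C_0 ≅ Z^7, C_1 ≅ Z^18, C_2 ≅ Z^12.

The boundary map ∂_1: C_1 → C_0 is given by ∂[p,q] = [q] − [p]. For instance
  ∂[4,5] = [5] − [4].
As a 7×18 matrix over Z this has rank 6, with invariant factors (1,1,1,1,1,1).

∂_2: C_2 → C_1 acts by ∂[p,q,r] = [q,r] − [p,r] + [p,q]. For instance
  ∂[2,4,7] = [4,7] − [2,7] + [2,4],
  ∂[5,6,7] = [6,7] − [5,7] + [5,6].
The 18×12 boundary matrix has rank 12 and Smith normal form diag(1,1,1,1,1,1,1,1,1,1,1,2).

From H_k ≅ ker(∂_k) / im(∂_{k+1}) we obtain:

  H_0: rank C_0 − rank ∂_1 = 7 − 6 = 1, and the invariant factors of ∂_1 are all 1, so H_0 = Z.
  H_1: rank ker ∂_1 − rank ∂_2 = (18 − 6) − 12 = 0, and ∂_2 has invariant factor 2 > 1, so H_1 = Z/2Z.
  H_2: rank ker ∂_2 − rank ∂_3 = (12 − 12) − 0 = 0, and there is no ∂_3, so H_2 = 0.

(K is a triangulation of the real projective plane RP^2.)

Hence the Betti numbers are b_0 = 1, b_1 = 0, b_2 = 0.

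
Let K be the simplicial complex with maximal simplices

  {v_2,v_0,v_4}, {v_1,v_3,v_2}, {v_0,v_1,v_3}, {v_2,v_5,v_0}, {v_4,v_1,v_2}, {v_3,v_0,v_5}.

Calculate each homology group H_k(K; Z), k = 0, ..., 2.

Order the vertices as v_0 < v_1 < v_2 < v_3 < v_4 < v_5. Listing each simplex with vertices in this order, K has dimension 2 with simplices:

  0-simplices (6): [v_0], [v_1], [v_2], [v_3], [v_4], [v_5]
  1-simplices (12): [v_0,v_1], [v_0,v_2], [v_0,v_3], [v_0,v_4], [v_0,v_5], [v_1,v_2], [v_1,v_3], [v_1,v_4], [v_2,v_3], [v_2,v_4], [v_2,v_5], [v_3,v_5]
  2-simplices (6): [v_0,v_1,v_3], [v_0,v_2,v_4], [v_0,v_2,v_5], [v_0,v_3,v_5], [v_1,v_2,v_3], [v_1,v_2,v_4]

Hence C_0 ≅ Z^6, C_1 ≅ Z^12, C_2 ≅ Z^6.

The boundary map ∂_1: C_1 → C_0 is given by ∂[p,q] = [q] − [p].
This gives a 6×12 integer matrix of rank 5; reducing to Smith normal form yields diagonal entries (1,1,1,1,1).

∂_2: C_2 → C_1 acts by ∂[p,q,r] = [q,r] − [p,r] + [p,q]. For instance
  ∂[v_0,v_2,v_4] = [v_2,v_4] − [v_0,v_4] + [v_0,v_2],
  ∂[v_0,v_3,v_5] = [v_3,v_5] − [v_0,v_5] + [v_0,v_3].
As a 12×6 matrix over Z this has rank 6, with invariant factors (1,1,1,1,1,1).

Now H_k = ker ∂_k / im ∂_{k+1}, so:

  H_0: rank C_0 − rank ∂_1 = 6 − 5 = 1, and the invariant factors of ∂_1 are all 1, so H_0 = Z.
  H_1: rank ker ∂_1 − rank ∂_2 = (12 − 5) − 6 = 1, and the invariant factors of ∂_2 are all 1, so H_1 = Z.
  H_2: rank ker ∂_2 − rank ∂_3 = (6 − 6) − 0 = 0, and there is no ∂_3, so H_2 = 0.

H_0 = Z,  H_1 = Z,  H_2 = 0.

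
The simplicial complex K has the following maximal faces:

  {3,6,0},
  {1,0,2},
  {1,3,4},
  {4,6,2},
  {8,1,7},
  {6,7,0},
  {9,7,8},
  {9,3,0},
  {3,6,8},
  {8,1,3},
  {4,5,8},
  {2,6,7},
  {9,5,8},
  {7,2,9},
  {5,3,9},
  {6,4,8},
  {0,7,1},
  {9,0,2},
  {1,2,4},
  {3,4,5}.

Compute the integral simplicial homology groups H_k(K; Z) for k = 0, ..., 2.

H_0 ≅ Z,  H_1 ≅ Z × Z/2,  H_2 = 0.

We work with the vertex ordering 0 < 1 < 2 < 3 < 4 < 5 < 6 < 7 < 8 < 9. The simplices of K, each written with vertices in increasing order, are:

  0-simplices (10): [0], [1], [2], [3], [4], [5], [6], [7], [8], [9]
  1-simplices (30): (30 of them)
  2-simplices (20): (20 of them)

so the chain groups are C_0 ≅ Z^10, C_1 ≅ Z^30, C_2 ≅ Z^20.

The boundary map ∂_1: C_1 → C_0 maps an edge to its endpoints' difference, ∂[p,q] = q − p. For instance
  ∂[0,1] = [1] − [0].
This gives a 10×30 integer matrix of rank 9; reducing to Smith normal form yields diagonal entries (1,1,1,1,1,1,1,1,1).

Boundary ∂_2: C_2 → C_1 maps a triangle to the signed sum of its edges. For instance
  ∂[1,3,8] = [3,8] − [1,8] + [1,3],
  ∂[3,4,5] = [4,5] − [3,5] + [3,4].
The resulting 30×20 matrix has rank 20, and its Smith normal form has invariant factors (1,1,1,1,1,1,1,1,1,1,1,1,1,1,1,1,1,1,1,2).

Now H_k = ker ∂_k / im ∂_{k+1}, so:

  H_0: rank C_0 − rank ∂_1 = 10 − 9 = 1, and the invariant factors of ∂_1 are all 1, so H_0 = Z.
  H_1: rank ker ∂_1 − rank ∂_2 = (30 − 9) − 20 = 1, and ∂_2 has invariant factor 2 > 1, so H_1 = Z × Z/2.
  H_2: rank ker ∂_2 − rank ∂_3 = (20 − 20) − 0 = 0, and there is no ∂_3, so H_2 = 0.

As a check, the Euler characteristic is 10 − 30 + 20 = 0, which agrees with 1 − 1 + 0 = 0.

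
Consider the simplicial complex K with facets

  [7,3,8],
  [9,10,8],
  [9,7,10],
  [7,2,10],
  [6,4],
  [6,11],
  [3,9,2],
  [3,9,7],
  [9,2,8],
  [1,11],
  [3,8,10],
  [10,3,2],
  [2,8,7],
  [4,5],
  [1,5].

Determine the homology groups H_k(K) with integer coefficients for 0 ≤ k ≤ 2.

We work with the vertex ordering 1 < 2 < 3 < 4 < 5 < 6 < 7 < 8 < 9 < 10 < 11. The simplices of K, each written with vertices in increasing order, are:

  0-simplices (11): [1], [2], [3], [4], [5], [6], [7], [8], [9], [10], [11]
  1-simplices (20): [1,5], [1,11], [2,3], [2,7], [2,8], [2,9], [2,10], [3,7], [3,8], [3,9], [3,10], [4,5], [4,6], [6,11], [7,8], [7,9], [7,10], [8,9], [8,10], [9,10]
  2-simplices (10): [2,3,9], [2,3,10], [2,7,8], [2,7,10], [2,8,9], [3,7,8], [3,7,9], [3,8,10], [7,9,10], [8,9,10]

Hence C_0 ≅ Z^11, C_1 ≅ Z^20, C_2 ≅ Z^10.

∂_1: C_1 → C_0 maps an edge to its endpoints' difference, ∂[p,q] = q − p. For instance
  ∂[4,6] = [6] − [4].
The 11×20 boundary matrix has rank 9 and Smith normal form diag(1,1,1,1,1,1,1,1,1).

The boundary map ∂_2: C_2 → C_1 maps a triangle to the signed sum of its edges. For instance
  ∂[2,7,8] = [7,8] − [2,8] + [2,7],
  ∂[2,8,9] = [8,9] − [2,9] + [2,8].
This gives a 20×10 integer matrix of rank 10; reducing to Smith normal form yields diagonal entries (1,1,1,1,1,1,1,1,1,2).

Reading off H_k = ker ∂_k / im ∂_{k+1}:

  H_0: rank C_0 − rank ∂_1 = 11 − 9 = 2, and the invariant factors of ∂_1 are all 1, so H_0 = Z^2.
  H_1: rank ker ∂_1 − rank ∂_2 = (20 − 9) − 10 = 1, and ∂_2 has invariant factor 2 > 1, so H_1 = Z ⊕ Z_2.
  H_2: rank ker ∂_2 − rank ∂_3 = (10 − 10) − 0 = 0, and there is no ∂_3, so H_2 = 0.

As a check, the Euler characteristic is 11 − 20 + 10 = 1, which agrees with 2 − 1 + 0 = 1.

H_0 ≅ Z^2,  H_1 ≅ Z ⊕ Z_2,  H_2 = 0.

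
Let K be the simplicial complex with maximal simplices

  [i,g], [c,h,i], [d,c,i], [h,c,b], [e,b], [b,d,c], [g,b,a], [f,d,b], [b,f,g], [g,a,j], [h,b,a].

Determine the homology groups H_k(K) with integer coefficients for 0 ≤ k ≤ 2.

H_0 = Z,  H_1 = Z,  H_2 = 0.

Order the vertices as a < b < c < d < e < f < g < h < i < j. Listing each simplex with vertices in this order, K has dimension 2 with simplices:

  0-simplices (10): a, b, c, d, e, f, g, h, i, j
  1-simplices (19): ab, ag, ah, aj, bc, bd, be, bf, bg, bh, cd, ch, ci, df, di, fg, gi, gj, hi
  2-simplices (9): abg, abh, agj, bcd, bch, bdf, bfg, cdi, chi

giving chain groups C_0 ≅ Z^10, C_1 ≅ Z^19, C_2 ≅ Z^9.

∂_1: C_1 → C_0 sends each edge [p,q] (with p < q) to q − p. For instance
  ∂ci = i − c.
As a 10×19 matrix over Z this has rank 9, with invariant factors (1,1,1,1,1,1,1,1,1).

Boundary ∂_2: C_2 → C_1 acts by ∂[p,q,r] = [q,r] − [p,r] + [p,q]. For instance
  ∂agj = gj − aj + ag,
  ∂chi = hi − ci + ch.
The resulting 19×9 matrix has rank 9, and its Smith normal form has invariant factors (1,1,1,1,1,1,1,1,1).

From H_k ≅ ker(∂_k) / im(∂_{k+1}) we obtain:

  H_0: rank C_0 − rank ∂_1 = 10 − 9 = 1, and the invariant factors of ∂_1 are all 1, so H_0 = Z.
  H_1: rank ker ∂_1 − rank ∂_2 = (19 − 9) − 9 = 1, and the invariant factors of ∂_2 are all 1, so H_1 = Z.
  H_2: rank ker ∂_2 − rank ∂_3 = (9 − 9) − 0 = 0, and there is no ∂_3, so H_2 = 0.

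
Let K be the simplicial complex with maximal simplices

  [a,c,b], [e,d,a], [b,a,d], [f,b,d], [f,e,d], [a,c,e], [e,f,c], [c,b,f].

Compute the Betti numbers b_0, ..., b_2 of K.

b_0 = 1, b_1 = 0, b_2 = 1.

Take the total order a < b < c < d < e < f on the vertex set. Then K (dimension 2) consists of the simplices:

  0-simplices (6): a, b, c, d, e, f
  1-simplices (12): ab, ac, ad, ae, bc, bd, bf, ce, cf, de, df, ef
  2-simplices (8): abc, abd, ace, ade, bcf, bdf, cef, def

giving chain groups C_0 ≅ Z^6, C_1 ≅ Z^12, C_2 ≅ Z^8.

Boundary ∂_1: C_1 → C_0 is given by ∂[p,q] = [q] − [p].
The resulting 6×12 matrix has rank 5, and its Smith normal form has invariant factors (1,1,1,1,1).

∂_2: C_2 → C_1 sends each 2-simplex [p,q,r] to [q,r] − [p,r] + [p,q]. For instance
  ∂bdf = df − bf + bd,
  ∂bcf = cf − bf + bc.
As a 12×8 matrix over Z this has rank 7, with invariant factors (1,1,1,1,1,1,1).

From H_k ≅ ker(∂_k) / im(∂_{k+1}) we obtain:

  H_0: rank C_0 − rank ∂_1 = 6 − 5 = 1, and the invariant factors of ∂_1 are all 1, so H_0 ≅ Z.
  H_1: rank ker ∂_1 − rank ∂_2 = (12 − 5) − 7 = 0, and the invariant factors of ∂_2 are all 1, so H_1 ≅ 0.
  H_2: rank ker ∂_2 − rank ∂_3 = (8 − 7) − 0 = 1, and there is no ∂_3, so H_2 ≅ Z.

As a check, the Euler characteristic is 6 − 12 + 8 = 2, which agrees with 1 − 0 + 1 = 2.

Hence the Betti numbers are b_0 = 1, b_1 = 0, b_2 = 1.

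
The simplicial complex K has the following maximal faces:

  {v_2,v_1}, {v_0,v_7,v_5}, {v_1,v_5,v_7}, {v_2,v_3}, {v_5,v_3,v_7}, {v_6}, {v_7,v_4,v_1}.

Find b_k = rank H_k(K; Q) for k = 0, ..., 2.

Order the vertices as v_0 < v_1 < v_2 < v_3 < v_4 < v_5 < v_6 < v_7. Listing each simplex with vertices in this order, K has dimension 2 with simplices:

  0-simplices (8): [v_0], [v_1], [v_2], [v_3], [v_4], [v_5], [v_6], [v_7]
  1-simplices (11): [v_0,v_5], [v_0,v_7], [v_1,v_2], [v_1,v_4], [v_1,v_5], [v_1,v_7], [v_2,v_3], [v_3,v_5], [v_3,v_7], [v_4,v_7], [v_5,v_7]
  2-simplices (4): [v_0,v_5,v_7], [v_1,v_4,v_7], [v_1,v_5,v_7], [v_3,v_5,v_7]

giving chain groups C_0 ≅ Z^8, C_1 ≅ Z^11, C_2 ≅ Z^4.

Boundary ∂_1: C_1 → C_0 maps an edge to its endpoints' difference, ∂[p,q] = q − p.
This gives a 8×11 integer matrix of rank 6; reducing to Smith normal form yields diagonal entries (1,1,1,1,1,1).

∂_2: C_2 → C_1 sends each 2-simplex [p,q,r] to [q,r] − [p,r] + [p,q]. For instance
  ∂[v_1,v_5,v_7] = [v_5,v_7] − [v_1,v_7] + [v_1,v_5],
  ∂[v_1,v_4,v_7] = [v_4,v_7] − [v_1,v_7] + [v_1,v_4].
The 11×4 boundary matrix has rank 4 and Smith normal form diag(1,1,1,1).

Reading off H_k = ker ∂_k / im ∂_{k+1}:

  H_0: rank C_0 − rank ∂_1 = 8 − 6 = 2, and the invariant factors of ∂_1 are all 1, so H_0 = Z^2.
  H_1: rank ker ∂_1 − rank ∂_2 = (11 − 6) − 4 = 1, and the invariant factors of ∂_2 are all 1, so H_1 = Z.
  H_2: rank ker ∂_2 − rank ∂_3 = (4 − 4) − 0 = 0, and there is no ∂_3, so H_2 = 0.

As a check, the Euler characteristic is 8 − 11 + 4 = 1, which agrees with 2 − 1 + 0 = 1.

Hence the Betti numbers are b_0 = 2, b_1 = 1, b_2 = 0.

b_0 = 2, b_1 = 1, b_2 = 0.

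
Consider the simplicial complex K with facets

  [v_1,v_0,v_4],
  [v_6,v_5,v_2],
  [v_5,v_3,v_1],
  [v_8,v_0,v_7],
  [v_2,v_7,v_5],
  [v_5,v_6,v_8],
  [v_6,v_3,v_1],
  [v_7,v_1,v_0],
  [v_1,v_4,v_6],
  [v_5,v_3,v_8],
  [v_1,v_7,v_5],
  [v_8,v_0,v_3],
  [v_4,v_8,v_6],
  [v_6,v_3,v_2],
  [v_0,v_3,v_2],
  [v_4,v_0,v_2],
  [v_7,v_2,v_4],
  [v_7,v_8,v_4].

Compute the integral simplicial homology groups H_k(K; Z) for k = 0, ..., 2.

Take the total order v_0 < v_1 < v_2 < v_3 < v_4 < v_5 < v_6 < v_7 < v_8 on the vertex set. Then K (dimension 2) consists of the simplices:

  0-simplices (9): [v_0], [v_1], [v_2], [v_3], [v_4], [v_5], [v_6], [v_7], [v_8]
  1-simplices (27): (27 of them)
  2-simplices (18): (18 of them)

Hence C_0 ≅ Z^9, C_1 ≅ Z^27, C_2 ≅ Z^18.

∂_1: C_1 → C_0 is given by ∂[p,q] = [q] − [p]. For instance
  ∂[v_2,v_5] = [v_5] − [v_2].
The resulting 9×27 matrix has rank 8, and its Smith normal form has invariant factors (1,1,1,1,1,1,1,1).

The boundary map ∂_2: C_2 → C_1 acts by ∂[p,q,r] = [q,r] − [p,r] + [p,q]. For instance
  ∂[v_2,v_4,v_7] = [v_4,v_7] − [v_2,v_7] + [v_2,v_4],
  ∂[v_2,v_5,v_7] = [v_5,v_7] − [v_2,v_7] + [v_2,v_5].
As a 27×18 matrix over Z this has rank 18, with invariant factors (1,1,1,1,1,1,1,1,1,1,1,1,1,1,1,1,1,2).

Computing H_k = (kernel of ∂_k) / (image of ∂_{k+1}):

  H_0: rank C_0 − rank ∂_1 = 9 − 8 = 1, and the invariant factors of ∂_1 are all 1, so H_0 ≅ Z.
  H_1: rank ker ∂_1 − rank ∂_2 = (27 − 8) − 18 = 1, and ∂_2 has invariant factor 2 > 1, so H_1 ≅ Z ⊕ Z_2.
  H_2: rank ker ∂_2 − rank ∂_3 = (18 − 18) − 0 = 0, and there is no ∂_3, so H_2 ≅ 0.

(K is a triangulation of the Klein bottle.)

H_0 = Z,  H_1 = Z ⊕ Z_2,  H_2 = 0.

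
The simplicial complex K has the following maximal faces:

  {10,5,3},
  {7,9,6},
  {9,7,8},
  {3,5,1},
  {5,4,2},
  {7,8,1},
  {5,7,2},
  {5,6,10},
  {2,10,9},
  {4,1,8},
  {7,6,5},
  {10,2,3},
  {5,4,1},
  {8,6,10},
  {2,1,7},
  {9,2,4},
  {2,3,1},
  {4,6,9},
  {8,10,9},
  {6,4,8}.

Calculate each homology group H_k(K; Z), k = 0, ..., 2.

We work with the vertex ordering 1 < 2 < 3 < 4 < 5 < 6 < 7 < 8 < 9 < 10. The simplices of K, each written with vertices in increasing order, are:

  0-simplices (10): [1], [2], [3], [4], [5], [6], [7], [8], [9], [10]
  1-simplices (30): (30 of them)
  2-simplices (20): (20 of them)

giving chain groups C_0 ≅ Z^10, C_1 ≅ Z^30, C_2 ≅ Z^20.

The boundary map ∂_1: C_1 → C_0 sends each edge [p,q] (with p < q) to q − p. For instance
  ∂[1,5] = [5] − [1].
This gives a 10×30 integer matrix of rank 9; reducing to Smith normal form yields diagonal entries (1,1,1,1,1,1,1,1,1).

The boundary map ∂_2: C_2 → C_1 maps a triangle to the signed sum of its edges. For instance
  ∂[2,5,7] = [5,7] − [2,7] + [2,5],
  ∂[2,4,9] = [4,9] − [2,9] + [2,4].
As a 30×20 matrix over Z this has rank 20, with invariant factors (1,1,1,1,1,1,1,1,1,1,1,1,1,1,1,1,1,1,1,2).

From H_k ≅ ker(∂_k) / im(∂_{k+1}) we obtain:

  H_0: rank C_0 − rank ∂_1 = 10 − 9 = 1, and the invariant factors of ∂_1 are all 1, so H_0 = Z.
  H_1: rank ker ∂_1 − rank ∂_2 = (30 − 9) − 20 = 1, and ∂_2 has invariant factor 2 > 1, so H_1 = Z ⊕ Z/2Z.
  H_2: rank ker ∂_2 − rank ∂_3 = (20 − 20) − 0 = 0, and there is no ∂_3, so H_2 = 0.

As a check, the Euler characteristic is 10 − 30 + 20 = 0, which agrees with 1 − 1 + 0 = 0.

H_0 = Z,  H_1 = Z ⊕ Z/2Z,  H_2 = 0.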